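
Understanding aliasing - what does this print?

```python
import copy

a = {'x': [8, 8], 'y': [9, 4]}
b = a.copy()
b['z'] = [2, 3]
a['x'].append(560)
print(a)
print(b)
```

Key concept: shallow copy of dict with mutable values.
Step by step:
`a = {'x': [8, 8], 'y': [9, 4]}` → a = {'x': [8, 8], 'y': [9, 4]}
`b = a.copy()` → b = {'x': [8, 8], 'y': [9, 4]}
`b['z'] = [2, 3]` → b = {'x': [8, 8], 'y': [9, 4], 'z': [2, 3]}
`a['x'].append(560)` → a = {'x': [8, 8, 560], 'y': [9, 4]}; b = {'x': [8, 8, 560], 'y': [9, 4], 'z': [2, 3]}
`print(a)` → prints {'x': [8, 8, 560], 'y': [9, 4]}
`print(b)` → prints {'x': [8, 8, 560], 'y': [9, 4], 'z': [2, 3]}

Answer:
{'x': [8, 8, 560], 'y': [9, 4]}
{'x': [8, 8, 560], 'y': [9, 4], 'z': [2, 3]}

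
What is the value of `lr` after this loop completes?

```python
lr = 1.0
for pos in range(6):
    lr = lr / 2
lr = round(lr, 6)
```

Halving LR 6 times: 1 / 2^6
`lr` takes the values: 1.0 → 0.5 → 0.25 → 0.125 → 0.0625 → 0.03125 → 0.015625

Answer: 0.015625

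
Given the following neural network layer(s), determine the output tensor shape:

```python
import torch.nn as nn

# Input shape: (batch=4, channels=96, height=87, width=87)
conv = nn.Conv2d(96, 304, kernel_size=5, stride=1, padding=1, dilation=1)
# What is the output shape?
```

Input: (4, 96, 87, 87) -> Output: (4, 304, 85, 85)

Answer: (4, 304, 85, 85)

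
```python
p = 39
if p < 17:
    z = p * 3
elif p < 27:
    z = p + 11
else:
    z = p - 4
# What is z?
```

Trace:
`p = 39` → p = 39
`if p < 17: ...` → p < 17 is False, p < 27 is False, take else branch → z = 35
So z = 35

Answer: 35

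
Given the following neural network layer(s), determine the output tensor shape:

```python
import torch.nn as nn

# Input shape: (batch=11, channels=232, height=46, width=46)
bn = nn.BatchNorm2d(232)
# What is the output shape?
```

Input: (11, 232, 46, 46) -> Output: (11, 232, 46, 46)

Answer: (11, 232, 46, 46)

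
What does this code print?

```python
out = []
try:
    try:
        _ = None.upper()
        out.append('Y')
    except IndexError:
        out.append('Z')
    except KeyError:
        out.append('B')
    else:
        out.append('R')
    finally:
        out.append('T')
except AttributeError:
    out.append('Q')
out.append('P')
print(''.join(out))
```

Execution trace: 'T' (finally) → 'Q' (outer except AttributeError) → 'P' (after the try/except). Output: TQP

Answer: TQP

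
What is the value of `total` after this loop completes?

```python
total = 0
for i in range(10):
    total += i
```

Sum of 0 to 9 = 45
`total` takes the values: 0 → 1 → 3 → 6 → 10 → 15 → 21 → 28 → 36 → 45

Answer: 45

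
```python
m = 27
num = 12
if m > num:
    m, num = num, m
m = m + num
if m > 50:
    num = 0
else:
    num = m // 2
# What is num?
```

Trace:
`m = 27` → m = 27
`num = 12` → num = 12
`if m > num: ...` → m > num is True → m = 12; num = 27
`m = m + num` → m = 39
`if m > 50: ...` → m > 50 is False, take else branch → num = 19
So num = 19

Answer: 19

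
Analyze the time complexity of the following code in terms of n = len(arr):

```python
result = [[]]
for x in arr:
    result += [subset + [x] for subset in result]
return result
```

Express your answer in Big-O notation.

This is subset (power-set) generation — 2^n subsets, each materialised as a list of up to n elements. Time complexity: O(n · 2^n).

Answer: O(n · 2^n)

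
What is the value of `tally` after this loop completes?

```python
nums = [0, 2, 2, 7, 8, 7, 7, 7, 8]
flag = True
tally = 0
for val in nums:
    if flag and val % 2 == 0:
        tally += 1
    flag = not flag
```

Count even values at even positions
`tally` takes the values: 0 → 1 → 2 → 3 → 4

Answer: 4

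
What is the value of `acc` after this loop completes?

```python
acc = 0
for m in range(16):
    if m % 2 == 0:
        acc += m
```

Sum of even numbers 0 to 15
`acc` takes the values: 0 → 2 → 6 → 12 → 20 → 30 → 42 → 56

Answer: 56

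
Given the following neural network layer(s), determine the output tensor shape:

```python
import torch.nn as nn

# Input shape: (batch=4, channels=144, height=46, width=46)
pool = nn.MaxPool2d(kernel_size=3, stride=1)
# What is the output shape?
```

Input: (4, 144, 46, 46) -> Output: (4, 144, 44, 44)

Answer: (4, 144, 44, 44)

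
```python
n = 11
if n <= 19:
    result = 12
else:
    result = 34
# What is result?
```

Trace:
`n = 11` → n = 11
`if n <= 19: ...` → n <= 19 is True → result = 12
So result = 12

Answer: 12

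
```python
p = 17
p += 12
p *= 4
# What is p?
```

Trace:
`p = 17` → p = 17
`p += 12` → p = 29
`p *= 4` → p = 116
So p = 116

Answer: 116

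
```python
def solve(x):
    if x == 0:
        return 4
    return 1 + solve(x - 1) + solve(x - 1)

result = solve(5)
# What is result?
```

solve(x) = 1 + 2·solve(x-1), solve(0)=4. Closed form: (4+1)·2^5 - 1 = 159.

Answer: 159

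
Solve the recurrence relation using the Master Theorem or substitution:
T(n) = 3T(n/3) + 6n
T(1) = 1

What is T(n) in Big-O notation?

By Master Theorem: a=3, b=3, f(n)=6n. Since log_3(3) = 1 and f(n) = Θ(n^1), Case 2 applies. T(n) = O(n log n).

Answer: O(n log n)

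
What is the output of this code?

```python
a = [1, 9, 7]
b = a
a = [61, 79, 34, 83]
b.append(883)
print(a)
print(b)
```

Key concept: rebinding vs mutation: a is rebound to a new list, b still points at the original.
Step by step:
`a = [1, 9, 7]` → a = [1, 9, 7]
`b = a` → b = [1, 9, 7] (same object as a)
`a = [61, 79, 34, 83]` → a = [61, 79, 34, 83]
`b.append(883)` → b = [1, 9, 7, 883]
`print(a)` → prints [61, 79, 34, 83]
`print(b)` → prints [1, 9, 7, 883]

Answer:
[61, 79, 34, 83]
[1, 9, 7, 883]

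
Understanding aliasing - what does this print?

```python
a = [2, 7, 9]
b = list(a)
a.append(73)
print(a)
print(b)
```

Key concept: list() constructor creates copy.
Step by step:
`a = [2, 7, 9]` → a = [2, 7, 9]
`b = list(a)` → b = [2, 7, 9]
`a.append(73)` → a = [2, 7, 9, 73]
`print(a)` → prints [2, 7, 9, 73]
`print(b)` → prints [2, 7, 9]

Answer:
[2, 7, 9, 73]
[2, 7, 9]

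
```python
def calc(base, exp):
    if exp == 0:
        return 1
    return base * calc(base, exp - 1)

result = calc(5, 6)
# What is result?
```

calc(5, 6) = 5 * 5 * 5 * 5 * 5 * 5 = 15625

Answer: 15625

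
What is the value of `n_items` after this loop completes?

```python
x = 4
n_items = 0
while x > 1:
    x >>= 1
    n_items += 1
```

Count right shifts until 1
`n_items` takes the values: 0 → 1 → 2

Answer: 2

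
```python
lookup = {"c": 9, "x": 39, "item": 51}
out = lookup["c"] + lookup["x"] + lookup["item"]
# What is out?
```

Trace:
`lookup = {"c": 9, "x": 39, "item": 51}` → lookup = {'c': 9, 'x': 39, 'item': 51}
`out = lookup["c"] + lookup["x"] + lookup["item"]` → out = 99
So out = 99

Answer: 99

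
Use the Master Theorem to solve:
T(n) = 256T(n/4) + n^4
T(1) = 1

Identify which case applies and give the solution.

a=256, b=4, f(n)=n^4. log_4(256) = 4. Since c=4 = 4, Case 2 applies: T(n) = Θ(n^log_b(a) · log n) = O(n^4 log n).

Answer: O(n^4 log n) - Case 2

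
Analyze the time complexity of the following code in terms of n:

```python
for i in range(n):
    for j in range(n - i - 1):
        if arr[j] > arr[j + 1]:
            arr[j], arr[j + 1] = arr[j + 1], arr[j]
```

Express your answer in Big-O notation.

This is Bubble sort. Time complexity: O(n²).

Answer: O(n²)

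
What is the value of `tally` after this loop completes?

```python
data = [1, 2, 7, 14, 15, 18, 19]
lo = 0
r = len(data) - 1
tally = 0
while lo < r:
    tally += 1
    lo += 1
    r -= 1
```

Iterations until pointers meet (list length 7)
`tally` takes the values: 0 → 1 → 2 → 3

Answer: 3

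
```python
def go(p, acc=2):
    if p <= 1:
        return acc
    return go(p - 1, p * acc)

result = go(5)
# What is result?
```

Accumulator trace (n, acc): (5, 2) -> (4, 10) -> (3, 40) -> (2, 120) -> (1, 240) -> return 240

Answer: 240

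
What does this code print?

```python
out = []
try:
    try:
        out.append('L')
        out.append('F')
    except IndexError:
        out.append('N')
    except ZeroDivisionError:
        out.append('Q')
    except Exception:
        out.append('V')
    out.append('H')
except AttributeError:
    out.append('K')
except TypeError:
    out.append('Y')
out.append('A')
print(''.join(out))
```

Execution trace: 'L' (inner try body) → 'F' (inner try body, no exception) → 'H' (try body, no exception) → 'A' (after the try/except). Output: LFHA

Answer: LFHA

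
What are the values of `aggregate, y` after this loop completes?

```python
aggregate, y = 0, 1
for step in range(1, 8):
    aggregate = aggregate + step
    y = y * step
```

Sum and factorial of 1 to 7
`aggregate, y` takes the values: (0, 1) → (1, 1) → (3, 1) → (3, 2) → (6, 2) → (6, 6) → (10, 6) → (10, 24) → (15, 24) → (15, 120) → (21, 120) → (21, 720) → (28, 720) → (28, 5040)

Answer: 28, 5040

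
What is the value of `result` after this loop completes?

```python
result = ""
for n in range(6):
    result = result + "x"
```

Repeat 'x' 6 times
`result` takes the values: "" → "x" → "xx" → "xxx" → "xxxx" → "xxxxx" → "xxxxxx"

Answer: "xxxxxx"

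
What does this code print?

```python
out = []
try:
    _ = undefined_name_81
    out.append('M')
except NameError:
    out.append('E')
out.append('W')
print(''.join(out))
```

Execution trace: 'E' (except NameError) → 'W' (after the try/except). Output: EW

Answer: EW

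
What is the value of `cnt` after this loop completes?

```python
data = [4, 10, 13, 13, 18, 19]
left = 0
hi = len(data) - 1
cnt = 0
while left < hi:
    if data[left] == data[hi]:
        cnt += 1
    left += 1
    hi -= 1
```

Count matching pairs from ends
`cnt` takes the values: 0 → 1

Answer: 1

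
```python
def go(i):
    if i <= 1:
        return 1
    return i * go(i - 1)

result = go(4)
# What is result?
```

go(4) = 4 * 3 * 2 * 1 = 24

Answer: 24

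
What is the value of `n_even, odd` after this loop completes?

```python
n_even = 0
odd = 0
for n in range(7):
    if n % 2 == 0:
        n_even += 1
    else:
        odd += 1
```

Count evens and odds in range(7)
`n_even, odd` takes the values: (0, 0) → (1, 0) → (1, 1) → (2, 1) → (2, 2) → (3, 2) → (3, 3) → (4, 3)

Answer: 4, 3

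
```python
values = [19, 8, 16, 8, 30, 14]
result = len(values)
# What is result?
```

Trace:
`values = [19, 8, 16, 8, 30, 14]` → values = [19, 8, 16, 8, 30, 14]
`result = len(values)` → result = 6
So result = 6

Answer: 6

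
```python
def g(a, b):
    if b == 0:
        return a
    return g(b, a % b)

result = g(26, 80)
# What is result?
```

g(26, 80) -> g(80, 26) -> g(26, 2) -> g(2, 0) -> 2

Answer: 2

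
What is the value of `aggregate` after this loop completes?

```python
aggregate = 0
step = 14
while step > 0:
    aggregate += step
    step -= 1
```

Sum 14 down to 1
`aggregate` takes the values: 0 → 14 → 27 → 39 → 50 → 60 → 69 → 77 → 84 → 90 → 95 → 99 → 102 → 104 → 105

Answer: 105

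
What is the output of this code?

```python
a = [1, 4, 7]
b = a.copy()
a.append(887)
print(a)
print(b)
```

Key concept: list.copy() creates independent copy.
Step by step:
`a = [1, 4, 7]` → a = [1, 4, 7]
`b = a.copy()` → b = [1, 4, 7]
`a.append(887)` → a = [1, 4, 7, 887]
`print(a)` → prints [1, 4, 7, 887]
`print(b)` → prints [1, 4, 7]

Answer:
[1, 4, 7, 887]
[1, 4, 7]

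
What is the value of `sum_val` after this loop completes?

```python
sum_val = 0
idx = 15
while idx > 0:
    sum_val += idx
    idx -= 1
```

Sum 15 down to 1
`sum_val` takes the values: 0 → 15 → 29 → 42 → 54 → 65 → 75 → 84 → 92 → 99 → 105 → 110 → 114 → 117 → 119 → 120

Answer: 120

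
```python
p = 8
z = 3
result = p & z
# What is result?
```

Trace:
`p = 8` → p = 8
`z = 3` → z = 3
`result = p & z` → result = 0
So result = 0

Answer: 0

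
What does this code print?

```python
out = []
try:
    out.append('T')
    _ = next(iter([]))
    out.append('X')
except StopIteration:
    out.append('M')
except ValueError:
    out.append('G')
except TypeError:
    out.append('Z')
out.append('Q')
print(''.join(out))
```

Execution trace: 'T' (try body) → 'M' (except StopIteration) → 'Q' (after the try/except). Output: TMQ

Answer: TMQ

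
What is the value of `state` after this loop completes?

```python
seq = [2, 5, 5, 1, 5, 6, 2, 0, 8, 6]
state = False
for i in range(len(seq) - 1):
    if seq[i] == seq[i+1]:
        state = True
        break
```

Check consecutive duplicates in [2, 5, 5, 1, 5, 6, 2, 0, 8, 6]
`state` takes the values: False → True

Answer: True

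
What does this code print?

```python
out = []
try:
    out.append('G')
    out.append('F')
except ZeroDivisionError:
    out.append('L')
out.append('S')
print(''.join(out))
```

Execution trace: 'G' (try body) → 'F' (try body, no exception) → 'S' (after the try/except). Output: GFS

Answer: GFS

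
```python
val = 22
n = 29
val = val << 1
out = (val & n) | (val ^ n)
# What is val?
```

Trace:
`val = 22` → val = 22
`n = 29` → n = 29
`val = val << 1` → val = 44
`out = (val & n) | (val ^ n)` → out = 61
So val = 44

Answer: 44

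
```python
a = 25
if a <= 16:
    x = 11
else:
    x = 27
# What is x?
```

Trace:
`a = 25` → a = 25
`if a <= 16: ...` → a <= 16 is False, take else branch → x = 27
So x = 27

Answer: 27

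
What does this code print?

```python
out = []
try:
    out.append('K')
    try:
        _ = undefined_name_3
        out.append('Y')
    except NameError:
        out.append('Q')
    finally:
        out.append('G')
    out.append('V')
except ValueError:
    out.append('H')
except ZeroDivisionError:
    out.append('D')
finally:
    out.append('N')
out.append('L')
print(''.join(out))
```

Execution trace: 'K' (try body) → 'Q' (inner except NameError) → 'G' (inner finally) → 'V' (try body, no exception) → 'N' (finally) → 'L' (after the try/except). Output: KQGVNL

Answer: KQGVNL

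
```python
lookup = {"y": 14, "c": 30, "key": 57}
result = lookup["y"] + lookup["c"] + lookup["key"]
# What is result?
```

Trace:
`lookup = {"y": 14, "c": 30, "key": 57}` → lookup = {'y': 14, 'c': 30, 'key': 57}
`result = lookup["y"] + lookup["c"] + lookup["key"]` → result = 101
So result = 101

Answer: 101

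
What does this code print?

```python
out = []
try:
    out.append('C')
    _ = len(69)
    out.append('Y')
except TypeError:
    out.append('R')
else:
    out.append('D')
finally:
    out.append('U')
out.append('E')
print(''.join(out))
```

Execution trace: 'C' (try body) → 'R' (except TypeError) → 'U' (finally) → 'E' (after the try/except). Output: CRUE

Answer: CRUE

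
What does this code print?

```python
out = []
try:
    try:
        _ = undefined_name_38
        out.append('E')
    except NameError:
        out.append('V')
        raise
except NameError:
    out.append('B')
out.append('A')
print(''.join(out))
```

Execution trace: 'V' (inner except NameError) → 'B' (outer except NameError) → 'A' (after the try/except). Output: VBA

Answer: VBA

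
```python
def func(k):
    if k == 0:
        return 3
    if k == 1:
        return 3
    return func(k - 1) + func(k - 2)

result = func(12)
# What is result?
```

Build up from base cases: func(0)=3, func(1)=3, func(2)=6, func(3)=9, func(4)=15, func(5)=24, func(6)=39, ..., func(12)=699

Answer: 699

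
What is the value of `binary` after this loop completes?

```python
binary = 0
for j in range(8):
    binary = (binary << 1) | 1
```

Build 8 consecutive 1-bits: 0b11111111
`binary` takes the values: 0 → 1 → 3 → 7 → 15 → 31 → 63 → 127 → 255

Answer: 255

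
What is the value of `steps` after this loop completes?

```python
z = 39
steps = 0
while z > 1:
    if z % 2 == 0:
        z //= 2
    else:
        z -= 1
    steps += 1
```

Steps to reduce 39 to 1
`steps` takes the values: 0 → 1 → 2 → 3 → 4 → 5 → 6 → 7 → 8

Answer: 8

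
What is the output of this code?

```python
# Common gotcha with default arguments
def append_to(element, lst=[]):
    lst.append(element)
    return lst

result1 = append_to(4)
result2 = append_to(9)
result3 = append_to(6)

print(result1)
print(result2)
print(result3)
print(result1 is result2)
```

Key concept: mutable default argument gotcha.
Step by step:
`result1 = append_to(4)` → result1 = [4]
`result2 = append_to(9)` → result1 = [4, 9] (same object as result2); result2 = [4, 9] (same object as result1)
`result3 = append_to(6)` → result1 = [4, 9, 6] (same object as result2, result3); result2 = [4, 9, 6] (same object as result1, result3); result3 = [4, 9, 6] (same object as result1, result2)
`print(result1)` → prints [4, 9, 6]
`print(result2)` → prints [4, 9, 6]
`print(result3)` → prints [4, 9, 6]
`print(result1 is result2)` → prints True

Answer:
[4, 9, 6]
[4, 9, 6]
[4, 9, 6]
True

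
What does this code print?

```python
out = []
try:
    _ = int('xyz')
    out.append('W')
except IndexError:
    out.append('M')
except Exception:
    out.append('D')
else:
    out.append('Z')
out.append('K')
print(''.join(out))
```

Execution trace: 'D' (except Exception) → 'K' (after the try/except). Output: DK

Answer: DK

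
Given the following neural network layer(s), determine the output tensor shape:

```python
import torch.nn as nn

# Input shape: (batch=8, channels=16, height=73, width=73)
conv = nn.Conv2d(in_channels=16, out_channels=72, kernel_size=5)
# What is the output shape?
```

Input: (8, 16, 73, 73) -> Output: (8, 72, 69, 69)

Answer: (8, 72, 69, 69)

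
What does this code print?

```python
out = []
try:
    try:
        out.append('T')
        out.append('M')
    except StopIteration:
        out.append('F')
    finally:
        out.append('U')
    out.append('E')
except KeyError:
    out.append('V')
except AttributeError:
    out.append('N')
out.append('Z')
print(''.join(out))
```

Execution trace: 'T' (inner try body) → 'M' (inner try body, no exception) → 'U' (inner finally) → 'E' (try body, no exception) → 'Z' (after the try/except). Output: TMUEZ

Answer: TMUEZ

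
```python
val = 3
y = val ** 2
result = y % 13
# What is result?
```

Trace:
`val = 3` → val = 3
`y = val ** 2` → y = 9
`result = y % 13` → result = 9
So result = 9

Answer: 9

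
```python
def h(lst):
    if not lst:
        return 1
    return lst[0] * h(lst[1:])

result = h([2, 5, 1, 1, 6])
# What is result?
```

Product over [2, 5, 1, 1, 6] = 2 * 5 * 1 * 1 * 6 = 60

Answer: 60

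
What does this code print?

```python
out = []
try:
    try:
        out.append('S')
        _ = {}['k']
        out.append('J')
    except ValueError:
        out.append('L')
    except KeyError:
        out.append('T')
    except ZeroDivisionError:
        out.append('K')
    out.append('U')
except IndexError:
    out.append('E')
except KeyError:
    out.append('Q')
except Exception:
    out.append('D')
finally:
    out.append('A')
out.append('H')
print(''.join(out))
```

Execution trace: 'S' (inner try body) → 'T' (inner except KeyError) → 'U' (try body, no exception) → 'A' (finally) → 'H' (after the try/except). Output: STUAH

Answer: STUAH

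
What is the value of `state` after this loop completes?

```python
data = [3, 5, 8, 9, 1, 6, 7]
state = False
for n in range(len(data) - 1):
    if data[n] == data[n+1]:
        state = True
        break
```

Check consecutive duplicates in [3, 5, 8, 9, 1, 6, 7]
`state` takes the values: False

Answer: False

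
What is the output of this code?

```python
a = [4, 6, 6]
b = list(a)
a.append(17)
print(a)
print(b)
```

Key concept: list() constructor creates copy.
Step by step:
`a = [4, 6, 6]` → a = [4, 6, 6]
`b = list(a)` → b = [4, 6, 6]
`a.append(17)` → a = [4, 6, 6, 17]
`print(a)` → prints [4, 6, 6, 17]
`print(b)` → prints [4, 6, 6]

Answer:
[4, 6, 6, 17]
[4, 6, 6]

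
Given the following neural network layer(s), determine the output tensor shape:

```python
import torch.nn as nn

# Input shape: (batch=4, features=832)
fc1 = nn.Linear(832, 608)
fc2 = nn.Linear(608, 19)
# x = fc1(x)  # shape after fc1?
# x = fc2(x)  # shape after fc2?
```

Input: (4, 832) -> after fc1: (4, 608) -> Output: (4, 19)

Answer: (4, 19)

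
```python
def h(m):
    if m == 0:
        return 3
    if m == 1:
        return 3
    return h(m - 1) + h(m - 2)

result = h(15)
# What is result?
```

Build up from base cases: h(0)=3, h(1)=3, h(2)=6, h(3)=9, h(4)=15, h(5)=24, h(6)=39, ..., h(15)=2961

Answer: 2961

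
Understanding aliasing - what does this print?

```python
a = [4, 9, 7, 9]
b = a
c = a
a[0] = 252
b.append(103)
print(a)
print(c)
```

Key concept: multiple aliases.
Step by step:
`a = [4, 9, 7, 9]` → a = [4, 9, 7, 9]
`b = a` → b = [4, 9, 7, 9] (same object as a)
`c = a` → c = [4, 9, 7, 9] (same object as a, b)
`a[0] = 252` → a = [252, 9, 7, 9] (same object as b, c); b = [252, 9, 7, 9] (same object as a, c); c = [252, 9, 7, 9] (same object as a, b)
`b.append(103)` → a = [252, 9, 7, 9, 103] (same object as b, c); b = [252, 9, 7, 9, 103] (same object as a, c); c = [252, 9, 7, 9, 103] (same object as a, b)
`print(a)` → prints [252, 9, 7, 9, 103]
`print(c)` → prints [252, 9, 7, 9, 103]

Answer:
[252, 9, 7, 9, 103]
[252, 9, 7, 9, 103]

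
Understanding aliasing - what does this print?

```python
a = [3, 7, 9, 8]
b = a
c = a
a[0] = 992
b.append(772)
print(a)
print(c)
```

Key concept: multiple aliases.
Step by step:
`a = [3, 7, 9, 8]` → a = [3, 7, 9, 8]
`b = a` → b = [3, 7, 9, 8] (same object as a)
`c = a` → c = [3, 7, 9, 8] (same object as a, b)
`a[0] = 992` → a = [992, 7, 9, 8] (same object as b, c); b = [992, 7, 9, 8] (same object as a, c); c = [992, 7, 9, 8] (same object as a, b)
`b.append(772)` → a = [992, 7, 9, 8, 772] (same object as b, c); b = [992, 7, 9, 8, 772] (same object as a, c); c = [992, 7, 9, 8, 772] (same object as a, b)
`print(a)` → prints [992, 7, 9, 8, 772]
`print(c)` → prints [992, 7, 9, 8, 772]

Answer:
[992, 7, 9, 8, 772]
[992, 7, 9, 8, 772]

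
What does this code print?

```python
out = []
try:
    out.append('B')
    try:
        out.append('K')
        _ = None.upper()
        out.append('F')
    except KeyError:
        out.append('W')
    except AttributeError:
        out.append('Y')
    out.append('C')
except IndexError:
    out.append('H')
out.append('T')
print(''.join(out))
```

Execution trace: 'B' (try body) → 'K' (inner try body) → 'Y' (inner except AttributeError) → 'C' (try body, no exception) → 'T' (after the try/except). Output: BKYCT

Answer: BKYCT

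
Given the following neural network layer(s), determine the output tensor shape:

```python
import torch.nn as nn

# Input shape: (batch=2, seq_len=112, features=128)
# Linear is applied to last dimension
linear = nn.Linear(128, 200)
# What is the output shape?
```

Input: (2, 112, 128) -> Output: (2, 112, 200)

Answer: (2, 112, 200)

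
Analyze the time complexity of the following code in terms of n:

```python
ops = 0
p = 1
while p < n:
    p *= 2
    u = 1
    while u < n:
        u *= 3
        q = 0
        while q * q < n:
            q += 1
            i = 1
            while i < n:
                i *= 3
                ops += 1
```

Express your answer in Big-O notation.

Each loop level contributes: log n × log n × √n × log n. Multiplying the contributions gives O(√n log^3 n).

Answer: O(√n log^3 n)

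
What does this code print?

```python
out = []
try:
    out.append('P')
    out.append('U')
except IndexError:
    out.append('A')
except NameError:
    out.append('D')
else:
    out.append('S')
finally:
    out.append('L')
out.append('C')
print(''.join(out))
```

Execution trace: 'P' (try body) → 'U' (try body, no exception) → 'S' (else) → 'L' (finally) → 'C' (after the try/except). Output: PUSLC

Answer: PUSLC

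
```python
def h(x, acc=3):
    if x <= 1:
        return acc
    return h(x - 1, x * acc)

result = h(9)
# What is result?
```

Accumulator trace (n, acc): (9, 3) -> (8, 27) -> (7, 216) -> (6, 1512) -> (5, 9072) -> (4, 45360) -> (3, 181440) -> (2, 544320) -> (1, 1088640) -> return 1088640

Answer: 1088640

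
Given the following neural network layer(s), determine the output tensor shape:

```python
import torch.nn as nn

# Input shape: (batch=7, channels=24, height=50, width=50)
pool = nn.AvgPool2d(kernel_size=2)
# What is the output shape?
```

Input: (7, 24, 50, 50) -> Output: (7, 24, 25, 25)

Answer: (7, 24, 25, 25)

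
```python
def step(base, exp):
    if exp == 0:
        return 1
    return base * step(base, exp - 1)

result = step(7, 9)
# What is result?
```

step(7, 9) = 7 * 7 * 7 * 7 * 7 * 7 * 7 * 7 * 7 = 40353607

Answer: 40353607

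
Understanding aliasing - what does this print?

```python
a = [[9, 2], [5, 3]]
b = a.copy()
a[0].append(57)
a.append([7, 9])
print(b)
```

Key concept: shallow copy with nested lists.
Step by step:
`a = [[9, 2], [5, 3]]` → a = [[9, 2], [5, 3]]
`b = a.copy()` → b = [[9, 2], [5, 3]]
`a[0].append(57)` → a = [[9, 2, 57], [5, 3]]; b = [[9, 2, 57], [5, 3]]
`a.append([7, 9])` → a = [[9, 2, 57], [5, 3], [7, 9]]
`print(b)` → prints [[9, 2, 57], [5, 3]]

Answer: [[9, 2, 57], [5, 3]]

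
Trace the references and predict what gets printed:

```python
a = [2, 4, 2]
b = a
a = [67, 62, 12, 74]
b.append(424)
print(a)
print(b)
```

Key concept: rebinding vs mutation: a is rebound to a new list, b still points at the original.
Step by step:
`a = [2, 4, 2]` → a = [2, 4, 2]
`b = a` → b = [2, 4, 2] (same object as a)
`a = [67, 62, 12, 74]` → a = [67, 62, 12, 74]
`b.append(424)` → b = [2, 4, 2, 424]
`print(a)` → prints [67, 62, 12, 74]
`print(b)` → prints [2, 4, 2, 424]

Answer:
[67, 62, 12, 74]
[2, 4, 2, 424]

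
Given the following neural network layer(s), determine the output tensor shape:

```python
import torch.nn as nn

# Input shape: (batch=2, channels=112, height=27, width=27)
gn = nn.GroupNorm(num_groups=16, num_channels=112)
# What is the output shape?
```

Input: (2, 112, 27, 27) -> Output: (2, 112, 27, 27)

Answer: (2, 112, 27, 27)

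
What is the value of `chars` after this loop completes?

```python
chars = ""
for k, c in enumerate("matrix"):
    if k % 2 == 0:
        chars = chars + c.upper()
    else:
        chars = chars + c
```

Uppercase even positions in 'matrix'
`chars` takes the values: "" → "M" → "Ma" → "MaT" → "MaTr" → "MaTrI" → "MaTrIx"

Answer: "MaTrIx"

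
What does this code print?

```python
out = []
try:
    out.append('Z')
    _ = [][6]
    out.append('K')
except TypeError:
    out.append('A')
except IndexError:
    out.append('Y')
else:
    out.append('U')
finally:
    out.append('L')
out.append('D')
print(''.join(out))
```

Execution trace: 'Z' (try body) → 'Y' (except IndexError) → 'L' (finally) → 'D' (after the try/except). Output: ZYLD

Answer: ZYLD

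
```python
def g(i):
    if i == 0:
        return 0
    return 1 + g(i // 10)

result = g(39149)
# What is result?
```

Count of digits of 39149: 5

Answer: 5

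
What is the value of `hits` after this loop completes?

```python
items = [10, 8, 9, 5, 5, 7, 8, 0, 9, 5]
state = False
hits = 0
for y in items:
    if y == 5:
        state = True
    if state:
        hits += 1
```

Count elements after first 5 in [10, 8, 9, 5, 5, 7, 8, 0, 9, 5]
`hits` takes the values: 0 → 1 → 2 → 3 → 4 → 5 → 6 → 7

Answer: 7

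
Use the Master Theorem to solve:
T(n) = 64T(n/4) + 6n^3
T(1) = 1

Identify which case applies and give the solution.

a=64, b=4, f(n)=6n^3. log_4(64) = 3. Since c=3 = 3, Case 2 applies: T(n) = Θ(n^log_b(a) · log n) = O(n^3 log n).

Answer: O(n^3 log n) - Case 2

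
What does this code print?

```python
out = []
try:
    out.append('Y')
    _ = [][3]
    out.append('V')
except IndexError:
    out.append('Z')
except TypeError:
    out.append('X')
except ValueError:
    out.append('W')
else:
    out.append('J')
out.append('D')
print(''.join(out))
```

Execution trace: 'Y' (try body) → 'Z' (except IndexError) → 'D' (after the try/except). Output: YZD

Answer: YZD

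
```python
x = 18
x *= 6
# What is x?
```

Trace:
`x = 18` → x = 18
`x *= 6` → x = 108
So x = 108

Answer: 108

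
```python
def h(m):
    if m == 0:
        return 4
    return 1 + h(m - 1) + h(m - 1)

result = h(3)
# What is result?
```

h(m) = 1 + 2·h(m-1), h(0)=4. Closed form: (4+1)·2^3 - 1 = 39.

Answer: 39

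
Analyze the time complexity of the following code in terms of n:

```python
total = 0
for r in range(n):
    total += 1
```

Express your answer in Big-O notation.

Each loop level contributes: n. Multiplying the contributions gives O(n).

Answer: O(n)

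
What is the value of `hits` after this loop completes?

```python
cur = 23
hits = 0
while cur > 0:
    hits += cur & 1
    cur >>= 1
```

Count set bits in 23 (binary: 0b10111)
`hits` takes the values: 0 → 1 → 2 → 3 → 4

Answer: 4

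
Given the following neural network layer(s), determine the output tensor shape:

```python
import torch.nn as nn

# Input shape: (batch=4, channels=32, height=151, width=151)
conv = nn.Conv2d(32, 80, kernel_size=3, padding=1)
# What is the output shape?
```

Input: (4, 32, 151, 151) -> Output: (4, 80, 151, 151)

Answer: (4, 80, 151, 151)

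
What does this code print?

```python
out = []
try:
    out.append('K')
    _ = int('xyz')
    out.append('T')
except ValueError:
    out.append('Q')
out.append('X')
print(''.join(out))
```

Execution trace: 'K' (try body) → 'Q' (except ValueError) → 'X' (after the try/except). Output: KQX

Answer: KQX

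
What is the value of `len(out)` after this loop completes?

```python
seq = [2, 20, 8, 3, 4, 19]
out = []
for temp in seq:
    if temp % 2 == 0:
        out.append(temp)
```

Count even numbers in [2, 20, 8, 3, 4, 19]
`out` takes the values: [] → [2] → [2, 20] → [2, 20, 8] → [2, 20, 8, 4]
So `len(out)` = 4

Answer: 4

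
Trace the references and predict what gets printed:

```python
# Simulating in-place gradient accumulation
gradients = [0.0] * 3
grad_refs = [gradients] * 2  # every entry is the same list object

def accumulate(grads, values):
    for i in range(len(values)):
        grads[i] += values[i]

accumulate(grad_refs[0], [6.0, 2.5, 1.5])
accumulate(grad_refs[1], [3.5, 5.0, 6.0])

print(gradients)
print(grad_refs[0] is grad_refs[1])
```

Key concept: gradient accumulation aliasing.
Step by step:
`gradients = [0.0] * 3` → gradients = [0.0, 0.0, 0.0]
`grad_refs = [gradients] * 2` → grad_refs = [[0.0, 0.0, 0.0], [0.0, 0.0, 0.0]]
`accumulate(grad_refs[0], [6.0, 2.5, 1.5])` → gradients = [6.0, 2.5, 1.5]; grad_refs = [[6.0, 2.5, 1.5], [6.0, 2.5, 1.5]]
`accumulate(grad_refs[1], [3.5, 5.0, 6.0])` → gradients = [9.5, 7.5, 7.5]; grad_refs = [[9.5, 7.5, 7.5], [9.5, 7.5, 7.5]]
`print(gradients)` → prints [9.5, 7.5, 7.5]
`print(grad_refs[0] is grad_refs[1])` → prints True

Answer:
[9.5, 7.5, 7.5]
True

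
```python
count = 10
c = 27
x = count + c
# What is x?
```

Trace:
`count = 10` → count = 10
`c = 27` → c = 27
`x = count + c` → x = 37
So x = 37

Answer: 37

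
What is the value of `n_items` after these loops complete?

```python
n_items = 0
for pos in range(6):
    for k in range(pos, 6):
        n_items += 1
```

Upper triangle: 6 + 5 + ... + 1
`n_items` takes the values: 0 → 1 → 2 → 3 → 4 → 5 → 6 → 7 → 8 → 9 → 10 → 11 → 12 → 13 → 14 → 15 → 16 → 17 → 18 → 19 → 20 → 21

Answer: 21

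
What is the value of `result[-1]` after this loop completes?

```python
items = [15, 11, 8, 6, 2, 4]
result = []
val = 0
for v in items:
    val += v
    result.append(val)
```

Cumulative sum ends at 46
`result` takes the values: [] → [15] → [15, 26] → [15, 26, 34] → [15, 26, 34, 40] → [15, 26, 34, 40, 42] → [15, 26, 34, 40, 42, 46]
So `result[-1]` = 46

Answer: 46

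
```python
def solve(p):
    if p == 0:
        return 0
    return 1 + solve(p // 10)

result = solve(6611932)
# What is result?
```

Count of digits of 6611932: 7

Answer: 7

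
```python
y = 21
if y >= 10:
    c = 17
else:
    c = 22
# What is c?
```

Trace:
`y = 21` → y = 21
`if y >= 10: ...` → y >= 10 is True → c = 17
So c = 17

Answer: 17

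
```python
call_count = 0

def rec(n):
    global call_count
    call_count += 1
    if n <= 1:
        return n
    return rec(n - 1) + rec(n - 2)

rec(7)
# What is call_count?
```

Calls(n) = 1 + Calls(n-1) + Calls(n-2); Calls(0)=Calls(1)=1. For n=7 this gives 41.

Answer: 41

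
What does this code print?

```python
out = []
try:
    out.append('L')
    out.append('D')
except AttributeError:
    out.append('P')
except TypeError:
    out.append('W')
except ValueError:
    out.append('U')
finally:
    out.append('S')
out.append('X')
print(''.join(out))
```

Execution trace: 'L' (try body) → 'D' (try body, no exception) → 'S' (finally) → 'X' (after the try/except). Output: LDSX

Answer: LDSX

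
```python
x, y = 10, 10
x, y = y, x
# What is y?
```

Trace:
`x, y = 10, 10` → x = 10; y = 10
`x, y = y, x` → x = 10; y = 10
So y = 10

Answer: 10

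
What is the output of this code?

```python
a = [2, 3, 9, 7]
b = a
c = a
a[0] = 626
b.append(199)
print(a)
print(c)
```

Key concept: multiple aliases.
Step by step:
`a = [2, 3, 9, 7]` → a = [2, 3, 9, 7]
`b = a` → b = [2, 3, 9, 7] (same object as a)
`c = a` → c = [2, 3, 9, 7] (same object as a, b)
`a[0] = 626` → a = [626, 3, 9, 7] (same object as b, c); b = [626, 3, 9, 7] (same object as a, c); c = [626, 3, 9, 7] (same object as a, b)
`b.append(199)` → a = [626, 3, 9, 7, 199] (same object as b, c); b = [626, 3, 9, 7, 199] (same object as a, c); c = [626, 3, 9, 7, 199] (same object as a, b)
`print(a)` → prints [626, 3, 9, 7, 199]
`print(c)` → prints [626, 3, 9, 7, 199]

Answer:
[626, 3, 9, 7, 199]
[626, 3, 9, 7, 199]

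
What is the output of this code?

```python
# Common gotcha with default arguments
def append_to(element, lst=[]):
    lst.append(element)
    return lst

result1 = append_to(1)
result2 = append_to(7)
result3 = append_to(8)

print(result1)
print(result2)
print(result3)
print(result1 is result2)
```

Key concept: mutable default argument gotcha.
Step by step:
`result1 = append_to(1)` → result1 = [1]
`result2 = append_to(7)` → result1 = [1, 7] (same object as result2); result2 = [1, 7] (same object as result1)
`result3 = append_to(8)` → result1 = [1, 7, 8] (same object as result2, result3); result2 = [1, 7, 8] (same object as result1, result3); result3 = [1, 7, 8] (same object as result1, result2)
`print(result1)` → prints [1, 7, 8]
`print(result2)` → prints [1, 7, 8]
`print(result3)` → prints [1, 7, 8]
`print(result1 is result2)` → prints True

Answer:
[1, 7, 8]
[1, 7, 8]
[1, 7, 8]
True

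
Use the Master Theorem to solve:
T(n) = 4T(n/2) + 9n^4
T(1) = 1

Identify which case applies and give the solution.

a=4, b=2, f(n)=9n^4. log_2(4) = 2. Since c=4 > 2 and the regularity condition holds (4(n/2)^4 = (4/2^4)n^4 with 4/2^4 < 1), Case 3 applies: T(n) = Θ(f(n)) = O(n^4).

Answer: O(n^4) - Case 3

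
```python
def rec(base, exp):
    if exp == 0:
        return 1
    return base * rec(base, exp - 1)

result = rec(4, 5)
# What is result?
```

rec(4, 5) = 4 * 4 * 4 * 4 * 4 = 1024

Answer: 1024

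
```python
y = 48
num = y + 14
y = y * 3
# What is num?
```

Trace:
`y = 48` → y = 48
`num = y + 14` → num = 62
`y = y * 3` → y = 144
So num = 62

Answer: 62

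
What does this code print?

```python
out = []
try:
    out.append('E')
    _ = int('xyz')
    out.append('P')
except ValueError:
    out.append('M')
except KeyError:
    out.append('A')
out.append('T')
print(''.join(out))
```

Execution trace: 'E' (try body) → 'M' (except ValueError) → 'T' (after the try/except). Output: EMT

Answer: EMT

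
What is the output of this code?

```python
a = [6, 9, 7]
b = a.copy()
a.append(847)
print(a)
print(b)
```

Key concept: list.copy() creates independent copy.
Step by step:
`a = [6, 9, 7]` → a = [6, 9, 7]
`b = a.copy()` → b = [6, 9, 7]
`a.append(847)` → a = [6, 9, 7, 847]
`print(a)` → prints [6, 9, 7, 847]
`print(b)` → prints [6, 9, 7]

Answer:
[6, 9, 7, 847]
[6, 9, 7]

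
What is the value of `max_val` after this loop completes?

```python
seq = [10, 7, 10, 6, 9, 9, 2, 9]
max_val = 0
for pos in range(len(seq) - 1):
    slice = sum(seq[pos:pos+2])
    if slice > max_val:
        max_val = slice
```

Max sum of 2-element window in [10, 7, 10, 6, 9, 9, 2, 9]
`max_val` takes the values: 0 → 17 → 18

Answer: 18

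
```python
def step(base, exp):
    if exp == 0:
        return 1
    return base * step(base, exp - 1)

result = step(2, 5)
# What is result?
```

step(2, 5) = 2 * 2 * 2 * 2 * 2 = 32

Answer: 32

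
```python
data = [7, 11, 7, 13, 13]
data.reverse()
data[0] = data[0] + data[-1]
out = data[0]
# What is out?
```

Trace:
`data = [7, 11, 7, 13, 13]` → data = [7, 11, 7, 13, 13]
`data.reverse()` → data = [13, 13, 7, 11, 7]
`data[0] = data[0] + data[-1]` → data = [20, 13, 7, 11, 7]
`out = data[0]` → out = 20
So out = 20

Answer: 20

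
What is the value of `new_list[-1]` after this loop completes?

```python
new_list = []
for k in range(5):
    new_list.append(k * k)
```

Last element of squares 0 to 4
`new_list` takes the values: [] → [0] → [0, 1] → [0, 1, 4] → [0, 1, 4, 9] → [0, 1, 4, 9, 16]
So `new_list[-1]` = 16

Answer: 16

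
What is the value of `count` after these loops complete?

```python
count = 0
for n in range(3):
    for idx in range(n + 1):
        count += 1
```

Triangle: 1 + 2 + ... + 3
`count` takes the values: 0 → 1 → 2 → 3 → 4 → 5 → 6

Answer: 6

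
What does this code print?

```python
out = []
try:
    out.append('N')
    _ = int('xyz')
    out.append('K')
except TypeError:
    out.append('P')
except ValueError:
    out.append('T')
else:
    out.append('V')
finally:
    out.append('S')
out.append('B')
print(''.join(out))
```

Execution trace: 'N' (try body) → 'T' (except ValueError) → 'S' (finally) → 'B' (after the try/except). Output: NTSB

Answer: NTSB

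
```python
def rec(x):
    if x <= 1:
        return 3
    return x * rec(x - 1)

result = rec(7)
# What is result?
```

rec(7) = 7 * 6 * 5 * 4 * 3 * 2 * 3 = 15120

Answer: 15120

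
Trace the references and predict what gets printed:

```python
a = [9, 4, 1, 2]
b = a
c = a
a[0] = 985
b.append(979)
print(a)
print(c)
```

Key concept: multiple aliases.
Step by step:
`a = [9, 4, 1, 2]` → a = [9, 4, 1, 2]
`b = a` → b = [9, 4, 1, 2] (same object as a)
`c = a` → c = [9, 4, 1, 2] (same object as a, b)
`a[0] = 985` → a = [985, 4, 1, 2] (same object as b, c); b = [985, 4, 1, 2] (same object as a, c); c = [985, 4, 1, 2] (same object as a, b)
`b.append(979)` → a = [985, 4, 1, 2, 979] (same object as b, c); b = [985, 4, 1, 2, 979] (same object as a, c); c = [985, 4, 1, 2, 979] (same object as a, b)
`print(a)` → prints [985, 4, 1, 2, 979]
`print(c)` → prints [985, 4, 1, 2, 979]

Answer:
[985, 4, 1, 2, 979]
[985, 4, 1, 2, 979]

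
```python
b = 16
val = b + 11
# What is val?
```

Trace:
`b = 16` → b = 16
`val = b + 11` → val = 27
So val = 27

Answer: 27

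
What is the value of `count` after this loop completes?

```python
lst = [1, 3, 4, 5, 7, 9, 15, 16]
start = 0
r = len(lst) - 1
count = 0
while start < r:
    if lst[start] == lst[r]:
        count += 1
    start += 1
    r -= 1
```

Count matching pairs from ends
`count` takes the values: 0

Answer: 0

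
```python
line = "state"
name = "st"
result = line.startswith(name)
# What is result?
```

Trace:
`line = "state"` → line = 'state'
`name = "st"` → name = 'st'
`result = line.startswith(name)` → result = True
So result = True

Answer: True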